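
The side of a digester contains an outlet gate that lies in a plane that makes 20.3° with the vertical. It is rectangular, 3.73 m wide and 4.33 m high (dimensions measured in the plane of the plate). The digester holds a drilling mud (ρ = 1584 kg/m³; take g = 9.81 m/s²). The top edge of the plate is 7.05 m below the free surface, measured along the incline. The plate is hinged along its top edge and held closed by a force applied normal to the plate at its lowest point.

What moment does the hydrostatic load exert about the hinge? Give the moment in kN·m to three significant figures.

γ = ρg = 1584 × 9.81 / 1000 = 15.53904 kN/m³.
The plate makes 20.3° with the vertical, i.e. θ = 90° − 20.3° = 69.7° to the horizontal. Measuring y along the incline from the free-surface line, vertical depth h = y·sinθ with sinθ = 0.937889.
The centroid lies 4.33/2 = 2.165 m below the top edge, so y_c = 7.05 + 2.165 = 9.215 m and h_c = 9.215 × 0.937889 = 8.64265 m.
A = 3.73 × 4.33 = 16.1509 m².
Resultant F = γ·h_c·A = 15.53904 × 8.64265 × 16.1509 = 2169.04 kN.
I_c = b·h³/12 = 3.73 × 4.33³/12 = 25.2343 m⁴.
Centre of pressure: y_p = y_c + I_c/(y_c·A) = 9.215 + 25.2343/(9.215 × 16.1509) = 9.215 + 0.169551 = 9.38455 m along the plane.
The resultant acts 2.165 + 0.169551 = 2.33455 m (along the plate) below the hinge at the top edge, so the moment about the hinge is M = F × 2.33455 = 2169.04 × 2.33455 = 5063.73 kN·m.

M ≈ 5060 kN·m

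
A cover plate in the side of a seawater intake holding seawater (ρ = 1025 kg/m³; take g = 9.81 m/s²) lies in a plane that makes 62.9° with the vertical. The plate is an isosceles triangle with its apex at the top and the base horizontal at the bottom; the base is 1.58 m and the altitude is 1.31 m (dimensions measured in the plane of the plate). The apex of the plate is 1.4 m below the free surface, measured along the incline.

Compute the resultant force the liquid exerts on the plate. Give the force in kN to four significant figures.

F ≈ 10.78 kN

γ = ρg = 1025 × 9.81 / 1000 = 10.05525 kN/m³.
The plate makes 62.9° with the vertical, i.e. θ = 90° − 62.9° = 27.1° to the horizontal. Measuring y along the incline from the free-surface line, vertical depth h = y·sinθ with sinθ = 0.455545.
With the apex up, the centroid sits 2h/3 = 2 × 1.31/3 = 0.873333 m below the apex, so y_c = 1.4 + 0.873333 = 2.27333 m and h_c = 2.27333 × 0.455545 = 1.0356 m.
A = ½ × 1.58 × 1.31 = 1.0349 m².
Resultant F = γ·h_c·A = 10.05525 × 1.0356 × 1.0349 = 10.7766 kN.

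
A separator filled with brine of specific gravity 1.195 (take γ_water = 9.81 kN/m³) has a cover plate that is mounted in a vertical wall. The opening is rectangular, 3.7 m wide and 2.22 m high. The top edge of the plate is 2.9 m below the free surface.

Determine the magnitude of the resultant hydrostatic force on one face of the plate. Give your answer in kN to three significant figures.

γ = 1.195 × 9.81 = 11.72295 kN/m³.
The centroid lies 2.22/2 = 1.11 m below the top edge, so the centroid depth is h_c = 2.9 + 1.11 = 4.01 m.
A = 3.7 × 2.22 = 8.214 m².
Resultant F = γ·h_c·A = 11.72295 × 4.01 × 8.214 = 386.132 kN.

F ≈ 386 kN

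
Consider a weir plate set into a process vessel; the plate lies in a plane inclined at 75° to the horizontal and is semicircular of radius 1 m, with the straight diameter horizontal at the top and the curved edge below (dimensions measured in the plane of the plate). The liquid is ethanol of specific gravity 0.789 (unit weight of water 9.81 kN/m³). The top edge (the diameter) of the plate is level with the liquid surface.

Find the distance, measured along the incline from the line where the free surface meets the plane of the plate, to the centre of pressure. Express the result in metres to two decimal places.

γ = 0.789 × 9.81 = 7.74009 kN/m³.
Let θ = 75° be the plate's angle to the horizontal; measure y along the incline from where the plane meets the free surface. Vertical depth h = y·sinθ with sinθ = 0.965926.
The centroid of a semicircle lies 4r/(3π) = 0.424413 m from the diameter, here below the top edge, so y_c = 0.424413 m and h_c = 0.424413 × 0.965926 = 0.409952 m.
A = πr²/2 = π × 1²/2 = 1.5708 m².
Resultant F = γ·h_c·A = 7.74009 × 0.409952 × 1.5708 = 4.98425 kN.
I_c = (π/8 − 8/(9π))·r⁴ = 0.109757 × 1⁴ = 0.109757 m⁴.
Centre of pressure: y_p = y_c + I_c/(y_c·A) = 0.424413 + 0.109757/(0.424413 × 1.5708) = 0.424413 + 0.164635 = 0.589048 m along the plane.

y_p = 0.59 m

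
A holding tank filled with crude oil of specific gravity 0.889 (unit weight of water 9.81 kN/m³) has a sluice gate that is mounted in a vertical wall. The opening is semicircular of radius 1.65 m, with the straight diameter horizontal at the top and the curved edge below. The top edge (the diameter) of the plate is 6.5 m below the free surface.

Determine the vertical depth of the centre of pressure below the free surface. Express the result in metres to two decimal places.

γ = 0.889 × 9.81 = 8.72109 kN/m³.
The centroid of a semicircle lies 4r/(3π) = 0.700282 m from the diameter, here below the top edge, so the centroid depth is h_c = 6.5 + 0.700282 = 7.20028 m.
A = πr²/2 = π × 1.65²/2 = 4.27649 m².
Resultant F = γ·h_c·A = 8.72109 × 7.20028 × 4.27649 = 268.539 kN.
I_c = (π/8 − 8/(9π))·r⁴ = 0.109757 × 1.65⁴ = 0.81352 m⁴.
Centre of pressure: y_p = y_c + I_c/(y_c·A) = 7.20028 + 0.81352/(7.20028 × 4.27649) = 7.20028 + 0.0264199 = 7.2267 m along the plane.

h_p = 7.23 m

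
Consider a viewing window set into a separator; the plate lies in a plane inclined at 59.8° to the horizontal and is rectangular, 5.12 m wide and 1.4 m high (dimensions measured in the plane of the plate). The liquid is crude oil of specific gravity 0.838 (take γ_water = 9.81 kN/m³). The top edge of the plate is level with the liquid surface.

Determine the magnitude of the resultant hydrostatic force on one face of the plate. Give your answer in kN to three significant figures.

F ≈ 35.7 kN

γ = 0.838 × 9.81 = 8.22078 kN/m³.
Let θ = 59.8° be the plate's angle to the horizontal; measure y along the incline from where the plane meets the free surface. Vertical depth h = y·sinθ with sinθ = 0.864275.
The centroid lies 1.4/2 = 0.7 m below the top edge, so y_c = 0.7 m and h_c = 0.7 × 0.864275 = 0.604992 m.
A = 5.12 × 1.4 = 7.168 m².
Resultant F = γ·h_c·A = 8.22078 × 0.604992 × 7.168 = 35.6501 kN.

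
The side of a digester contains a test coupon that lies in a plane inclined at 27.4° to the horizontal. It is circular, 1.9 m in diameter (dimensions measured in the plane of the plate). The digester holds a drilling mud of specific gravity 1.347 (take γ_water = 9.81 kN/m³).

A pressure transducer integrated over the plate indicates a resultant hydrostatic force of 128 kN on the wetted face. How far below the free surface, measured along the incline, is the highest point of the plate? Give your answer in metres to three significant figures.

γ = 1.347 × 9.81 = 13.21407 kN/m³.
A = π(0.95)² = 2.83529 m².
From F = γ·h_c·A, the centroid depth is h_c = 128/(13.21407 × 2.83529) = 3.41646 m.
Let θ = 27.4° be the plate's angle to the horizontal; measure y along the incline from where the plane meets the free surface. Vertical depth h = y·sinθ with sinθ = 0.460200.
Along the incline, y_c = h_c/sinθ = 3.41646/0.460200 = 7.42386 m.
The centroid is at the centre, 0.95 m below the top of the plate, so the highest point sits at y_top = 7.42386 − 0.95 = 6.47386 m along the incline.

y_top ≈ 6.47 m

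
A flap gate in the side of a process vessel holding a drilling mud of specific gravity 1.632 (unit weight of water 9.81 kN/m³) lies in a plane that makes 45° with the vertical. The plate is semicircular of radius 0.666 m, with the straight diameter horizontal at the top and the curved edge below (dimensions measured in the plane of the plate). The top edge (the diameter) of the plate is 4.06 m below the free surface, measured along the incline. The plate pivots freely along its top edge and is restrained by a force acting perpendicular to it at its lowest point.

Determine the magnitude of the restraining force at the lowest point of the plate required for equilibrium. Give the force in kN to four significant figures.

P ≈ 14.90 kN

γ = 1.632 × 9.81 = 16.00992 kN/m³.
The plate makes 45° with the vertical, i.e. θ = 90° − 45° = 45° to the horizontal. Measuring y along the incline from the free-surface line, vertical depth h = y·sinθ with sinθ = 0.707107.
The centroid of a semicircle lies 4r/(3π) = 0.282659 m from the diameter, here below the top edge, so y_c = 4.06 + 0.282659 = 4.34266 m and h_c = 4.34266 × 0.707107 = 3.07073 m.
A = πr²/2 = π × 0.666²/2 = 0.696736 m².
Resultant F = γ·h_c·A = 16.00992 × 3.07073 × 0.696736 = 34.253 kN.
I_c = (π/8 − 8/(9π))·r⁴ = 0.109757 × 0.666⁴ = 0.0215938 m⁴.
Centre of pressure: y_p = y_c + I_c/(y_c·A) = 4.34266 + 0.0215938/(4.34266 × 0.696736) = 4.34266 + 0.00713682 = 4.3498 m along the plane.
The resultant acts 0.282659 + 0.00713682 = 0.289796 m (along the plate) below the hinge at the top edge, so the moment about the hinge is M = F × 0.289796 = 34.253 × 0.289796 = 9.92638 kN·m.
A normal force at the bottom, 0.666 m from the hinge, must supply this moment: P = 9.92638/0.666 = 14.9045 kN.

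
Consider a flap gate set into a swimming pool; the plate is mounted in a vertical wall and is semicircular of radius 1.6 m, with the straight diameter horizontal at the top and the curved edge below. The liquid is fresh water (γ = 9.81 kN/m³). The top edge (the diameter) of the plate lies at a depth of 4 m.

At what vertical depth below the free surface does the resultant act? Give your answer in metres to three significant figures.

h_p = 4.72 m

γ = 9.81 kN/m³.
The centroid of a semicircle lies 4r/(3π) = 0.679061 m from the diameter, here below the top edge, so the centroid depth is h_c = 4 + 0.679061 = 4.67906 m.
A = πr²/2 = π × 1.6²/2 = 4.02124 m².
Resultant F = γ·h_c·A = 9.81 × 4.67906 × 4.02124 = 184.581 kN.
I_c = (π/8 − 8/(9π))·r⁴ = 0.109757 × 1.6⁴ = 0.719303 m⁴.
Centre of pressure: y_p = y_c + I_c/(y_c·A) = 4.67906 + 0.719303/(4.67906 × 4.02124) = 4.67906 + 0.038229 = 4.71729 m along the plane.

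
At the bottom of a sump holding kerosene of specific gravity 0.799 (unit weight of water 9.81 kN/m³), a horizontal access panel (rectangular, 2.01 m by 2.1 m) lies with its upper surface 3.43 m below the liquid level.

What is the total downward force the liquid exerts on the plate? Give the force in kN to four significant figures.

F ≈ 113.5 kN

γ = 0.799 × 9.81 = 7.83819 kN/m³.
The plate is horizontal, so pressure is uniform at p = γ·h = 7.83819 × 3.43 = 26.885 kN/m².
A = 2.01 × 2.1 = 4.221 m².
F = p·A = 26.885 × 4.221 = 113.482 kN.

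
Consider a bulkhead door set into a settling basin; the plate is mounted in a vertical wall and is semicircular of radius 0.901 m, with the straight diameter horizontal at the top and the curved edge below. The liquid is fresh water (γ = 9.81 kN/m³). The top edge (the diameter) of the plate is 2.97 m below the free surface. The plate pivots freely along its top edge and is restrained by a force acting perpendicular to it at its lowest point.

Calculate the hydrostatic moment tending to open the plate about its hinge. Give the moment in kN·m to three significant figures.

M ≈ 16.7 kN·m

γ = 9.81 kN/m³.
The centroid of a semicircle lies 4r/(3π) = 0.382396 m from the diameter, here below the top edge, so the centroid depth is h_c = 2.97 + 0.382396 = 3.3524 m.
A = πr²/2 = π × 0.901²/2 = 1.27517 m².
Resultant F = γ·h_c·A = 9.81 × 3.3524 × 1.27517 = 41.9366 kN.
I_c = (π/8 − 8/(9π))·r⁴ = 0.109757 × 0.901⁴ = 0.0723322 m⁴.
Centre of pressure: y_p = y_c + I_c/(y_c·A) = 3.3524 + 0.0723322/(3.3524 × 1.27517) = 3.3524 + 0.0169203 = 3.36932 m along the plane.
The resultant acts 0.382396 + 0.0169203 = 0.399316 m (along the plate) below the hinge at the top edge, so the moment about the hinge is M = F × 0.399316 = 41.9366 × 0.399316 = 16.746 kN·m.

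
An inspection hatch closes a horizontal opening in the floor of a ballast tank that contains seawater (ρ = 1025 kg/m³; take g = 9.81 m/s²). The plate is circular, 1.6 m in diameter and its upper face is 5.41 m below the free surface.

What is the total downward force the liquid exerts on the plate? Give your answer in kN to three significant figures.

γ = ρg = 1025 × 9.81 / 1000 = 10.05525 kN/m³.
The plate is horizontal, so pressure is uniform at p = γ·h = 10.05525 × 5.41 = 54.3989 kN/m².
A = π(0.8)² = 2.01062 m².
F = p·A = 54.3989 × 2.01062 = 109.376 kN.

F ≈ 109 kN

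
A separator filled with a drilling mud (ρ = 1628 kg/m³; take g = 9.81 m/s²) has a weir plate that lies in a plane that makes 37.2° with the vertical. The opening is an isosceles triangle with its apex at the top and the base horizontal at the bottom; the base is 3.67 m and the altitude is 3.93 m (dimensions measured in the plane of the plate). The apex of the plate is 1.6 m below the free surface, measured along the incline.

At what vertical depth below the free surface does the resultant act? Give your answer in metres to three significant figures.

h_p = 3.52 m

γ = ρg = 1628 × 9.81 / 1000 = 15.97068 kN/m³.
The plate makes 37.2° with the vertical, i.e. θ = 90° − 37.2° = 52.8° to the horizontal. Measuring y along the incline from the free-surface line, vertical depth h = y·sinθ with sinθ = 0.796530.
With the apex up, the centroid sits 2h/3 = 2 × 3.93/3 = 2.62 m below the apex, so y_c = 1.6 + 2.62 = 4.22 m and h_c = 4.22 × 0.796530 = 3.36136 m.
A = ½ × 3.67 × 3.93 = 7.21155 m².
Resultant F = γ·h_c·A = 15.97068 × 3.36136 × 7.21155 = 387.139 kN.
I_c = b·h³/36 = 3.67 × 3.93³/36 = 6.18787 m⁴.
Centre of pressure: y_p = y_c + I_c/(y_c·A) = 4.22 + 6.18787/(4.22 × 7.21155) = 4.22 + 0.203329 = 4.42333 m along the plane.
Vertically, h_p = y_p·sinθ = 4.42333 × 0.796530 = 3.52332 m.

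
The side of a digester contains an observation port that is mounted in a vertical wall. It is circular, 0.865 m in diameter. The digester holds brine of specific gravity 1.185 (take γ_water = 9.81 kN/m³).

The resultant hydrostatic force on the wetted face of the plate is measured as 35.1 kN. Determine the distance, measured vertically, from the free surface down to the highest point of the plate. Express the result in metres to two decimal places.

d_top ≈ 4.71 m

γ = 1.185 × 9.81 = 11.62485 kN/m³.
A = π(0.4325)² = 0.587655 m².
From F = γ·h_c·A, the centroid depth is h_c = 35.1/(11.62485 × 0.587655) = 5.13804 m.
The centroid is at the centre, 0.4325 m below the top of the plate, so the highest point sits at h_top = 5.13804 − 0.4325 = 4.70554 m below the surface.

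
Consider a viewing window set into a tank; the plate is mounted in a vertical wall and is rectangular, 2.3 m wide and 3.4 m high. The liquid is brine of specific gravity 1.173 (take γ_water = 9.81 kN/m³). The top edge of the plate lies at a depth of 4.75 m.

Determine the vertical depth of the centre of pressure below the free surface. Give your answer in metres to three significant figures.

γ = 1.173 × 9.81 = 11.50713 kN/m³.
The centroid lies 3.4/2 = 1.7 m below the top edge, so the centroid depth is h_c = 4.75 + 1.7 = 6.45 m.
A = 2.3 × 3.4 = 7.82 m².
Resultant F = γ·h_c·A = 11.50713 × 6.45 × 7.82 = 580.408 kN.
I_c = b·h³/12 = 2.3 × 3.4³/12 = 7.53327 m⁴.
Centre of pressure: y_p = y_c + I_c/(y_c·A) = 6.45 + 7.53327/(6.45 × 7.82) = 6.45 + 0.149354 = 6.59935 m along the plane.

h_p = 6.60 m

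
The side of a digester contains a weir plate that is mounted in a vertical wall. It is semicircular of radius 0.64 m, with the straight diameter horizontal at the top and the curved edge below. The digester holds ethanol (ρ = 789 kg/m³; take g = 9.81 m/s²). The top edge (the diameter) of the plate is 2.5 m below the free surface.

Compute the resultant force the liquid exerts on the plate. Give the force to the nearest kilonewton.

F ≈ 14 kN

γ = ρg = 789 × 9.81 / 1000 = 7.74009 kN/m³.
The centroid of a semicircle lies 4r/(3π) = 0.271624 m from the diameter, here below the top edge, so the centroid depth is h_c = 2.5 + 0.271624 = 2.77162 m.
A = πr²/2 = π × 0.64²/2 = 0.643398 m².
Resultant F = γ·h_c·A = 7.74009 × 2.77162 × 0.643398 = 13.8026 kN.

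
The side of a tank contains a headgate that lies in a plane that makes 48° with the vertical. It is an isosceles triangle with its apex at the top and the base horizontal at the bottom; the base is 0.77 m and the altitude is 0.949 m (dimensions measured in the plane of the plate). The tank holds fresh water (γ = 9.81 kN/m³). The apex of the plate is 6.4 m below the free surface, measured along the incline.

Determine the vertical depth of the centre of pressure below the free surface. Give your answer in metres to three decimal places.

γ = 9.81 kN/m³.
The plate makes 48° with the vertical, i.e. θ = 90° − 48° = 42° to the horizontal. Measuring y along the incline from the free-surface line, vertical depth h = y·sinθ with sinθ = 0.669131.
With the apex up, the centroid sits 2h/3 = 2 × 0.949/3 = 0.632667 m below the apex, so y_c = 6.4 + 0.632667 = 7.03267 m and h_c = 7.03267 × 0.669131 = 4.70578 m.
A = ½ × 0.77 × 0.949 = 0.365365 m².
Resultant F = γ·h_c·A = 9.81 × 4.70578 × 0.365365 = 16.8666 kN.
I_c = b·h³/36 = 0.77 × 0.949³/36 = 0.0182804 m⁴.
Centre of pressure: y_p = y_c + I_c/(y_c·A) = 7.03267 + 0.0182804/(7.03267 × 0.365365) = 7.03267 + 0.0071144 = 7.03978 m along the plane.
Vertically, h_p = y_p·sinθ = 7.03978 × 0.669131 = 4.71054 m.

h_p = 4.711 m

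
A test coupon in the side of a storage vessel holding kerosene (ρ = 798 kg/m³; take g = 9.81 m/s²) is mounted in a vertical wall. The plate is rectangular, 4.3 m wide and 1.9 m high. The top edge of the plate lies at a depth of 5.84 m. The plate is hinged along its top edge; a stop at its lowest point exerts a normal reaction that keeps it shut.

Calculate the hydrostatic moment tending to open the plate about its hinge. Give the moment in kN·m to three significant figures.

γ = ρg = 798 × 9.81 / 1000 = 7.82838 kN/m³.
The centroid lies 1.9/2 = 0.95 m below the top edge, so the centroid depth is h_c = 5.84 + 0.95 = 6.79 m.
A = 4.3 × 1.9 = 8.17 m².
Resultant F = γ·h_c·A = 7.82838 × 6.79 × 8.17 = 434.274 kN.
I_c = b·h³/12 = 4.3 × 1.9³/12 = 2.45781 m⁴.
Centre of pressure: y_p = y_c + I_c/(y_c·A) = 6.79 + 2.45781/(6.79 × 8.17) = 6.79 + 0.0443054 = 6.83431 m along the plane.
The resultant acts 0.95 + 0.0443054 = 0.994305 m (along the plate) below the hinge at the top edge, so the moment about the hinge is M = F × 0.994305 = 434.274 × 0.994305 = 431.801 kN·m.

M ≈ 432 kN·m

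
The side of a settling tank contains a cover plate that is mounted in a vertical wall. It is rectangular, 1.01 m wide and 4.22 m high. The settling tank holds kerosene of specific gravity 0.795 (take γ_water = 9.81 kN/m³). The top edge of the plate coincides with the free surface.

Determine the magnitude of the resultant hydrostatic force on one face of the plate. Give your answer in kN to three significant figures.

γ = 0.795 × 9.81 = 7.79895 kN/m³.
The centroid lies 4.22/2 = 2.11 m below the top edge, so the centroid depth is h_c = 2.11 m.
A = 1.01 × 4.22 = 4.2622 m².
Resultant F = γ·h_c·A = 7.79895 × 2.11 × 4.2622 = 70.1378 kN.

F ≈ 70.1 kN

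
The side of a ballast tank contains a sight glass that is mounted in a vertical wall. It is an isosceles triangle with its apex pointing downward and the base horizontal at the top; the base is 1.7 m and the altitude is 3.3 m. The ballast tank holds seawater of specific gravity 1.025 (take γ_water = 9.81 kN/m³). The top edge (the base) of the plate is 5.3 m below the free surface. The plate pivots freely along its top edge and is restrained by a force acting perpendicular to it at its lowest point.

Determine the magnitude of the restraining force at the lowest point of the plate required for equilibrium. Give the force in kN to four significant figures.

γ = 1.025 × 9.81 = 10.05525 kN/m³.
With the apex down, the centroid sits h/3 = 3.3/3 = 1.1 m below the base (the top edge), so the centroid depth is h_c = 5.3 + 1.1 = 6.4 m.
A = ½ × 1.7 × 3.3 = 2.805 m².
Resultant F = γ·h_c·A = 10.05525 × 6.4 × 2.805 = 180.512 kN.
I_c = b·h³/36 = 1.7 × 3.3³/36 = 1.69702 m⁴.
Centre of pressure: y_p = y_c + I_c/(y_c·A) = 6.4 + 1.69702/(6.4 × 2.805) = 6.4 + 0.094531 = 6.49453 m along the plane.
The resultant acts 1.1 + 0.094531 = 1.19453 m (along the plate) below the hinge at the top edge, so the moment about the hinge is M = F × 1.19453 = 180.512 × 1.19453 = 215.627 kN·m.
A normal force at the bottom, 3.3 m from the hinge, must supply this moment: P = 215.627/3.3 = 65.3415 kN.

P ≈ 65.34 kN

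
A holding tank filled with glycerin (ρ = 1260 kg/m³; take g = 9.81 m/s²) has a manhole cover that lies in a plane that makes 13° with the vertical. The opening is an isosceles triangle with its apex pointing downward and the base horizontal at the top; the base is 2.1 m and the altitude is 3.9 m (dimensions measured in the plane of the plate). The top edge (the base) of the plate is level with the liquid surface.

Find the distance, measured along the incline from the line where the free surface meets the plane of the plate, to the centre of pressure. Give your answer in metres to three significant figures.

γ = ρg = 1260 × 9.81 / 1000 = 12.3606 kN/m³.
The plate makes 13° with the vertical, i.e. θ = 90° − 13° = 77° to the horizontal. Measuring y along the incline from the free-surface line, vertical depth h = y·sinθ with sinθ = 0.974370.
With the apex down, the centroid sits h/3 = 3.9/3 = 1.3 m below the base (the top edge), so y_c = 1.3 m and h_c = 1.3 × 0.974370 = 1.26668 m.
A = ½ × 2.1 × 3.9 = 4.095 m².
Resultant F = γ·h_c·A = 12.3606 × 1.26668 × 4.095 = 64.1151 kN.
I_c = b·h³/36 = 2.1 × 3.9³/36 = 3.46027 m⁴.
Centre of pressure: y_p = y_c + I_c/(y_c·A) = 1.3 + 3.46027/(1.3 × 4.095) = 1.3 + 0.649999 = 1.95 m along the plane.

y_p = 1.95 m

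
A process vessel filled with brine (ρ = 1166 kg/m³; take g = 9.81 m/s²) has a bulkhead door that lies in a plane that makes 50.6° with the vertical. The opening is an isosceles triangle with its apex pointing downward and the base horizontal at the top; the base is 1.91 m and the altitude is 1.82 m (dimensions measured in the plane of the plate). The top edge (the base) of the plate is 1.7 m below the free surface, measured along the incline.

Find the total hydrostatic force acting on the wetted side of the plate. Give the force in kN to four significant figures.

F ≈ 29.11 kN

γ = ρg = 1166 × 9.81 / 1000 = 11.43846 kN/m³.
The plate makes 50.6° with the vertical, i.e. θ = 90° − 50.6° = 39.4° to the horizontal. Measuring y along the incline from the free-surface line, vertical depth h = y·sinθ with sinθ = 0.634731.
With the apex down, the centroid sits h/3 = 1.82/3 = 0.606667 m below the base (the top edge), so y_c = 1.7 + 0.606667 = 2.30667 m and h_c = 2.30667 × 0.634731 = 1.46411 m.
A = ½ × 1.91 × 1.82 = 1.7381 m².
Resultant F = γ·h_c·A = 11.43846 × 1.46411 × 1.7381 = 29.1082 kN.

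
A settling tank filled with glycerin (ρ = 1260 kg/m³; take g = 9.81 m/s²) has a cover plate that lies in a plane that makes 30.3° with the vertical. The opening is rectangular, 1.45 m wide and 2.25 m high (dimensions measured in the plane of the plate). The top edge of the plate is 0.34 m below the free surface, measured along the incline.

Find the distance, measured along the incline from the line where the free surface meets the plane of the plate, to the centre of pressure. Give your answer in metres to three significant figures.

γ = ρg = 1260 × 9.81 / 1000 = 12.3606 kN/m³.
The plate makes 30.3° with the vertical, i.e. θ = 90° − 30.3° = 59.7° to the horizontal. Measuring y along the incline from the free-surface line, vertical depth h = y·sinθ with sinθ = 0.863396.
The centroid lies 2.25/2 = 1.125 m below the top edge, so y_c = 0.34 + 1.125 = 1.465 m and h_c = 1.465 × 0.863396 = 1.26488 m.
A = 1.45 × 2.25 = 3.2625 m².
Resultant F = γ·h_c·A = 12.3606 × 1.26488 × 3.2625 = 51.0081 kN.
I_c = b·h³/12 = 1.45 × 2.25³/12 = 1.37637 m⁴.
Centre of pressure: y_p = y_c + I_c/(y_c·A) = 1.465 + 1.37637/(1.465 × 3.2625) = 1.465 + 0.28797 = 1.75297 m along the plane.

y_p = 1.75 m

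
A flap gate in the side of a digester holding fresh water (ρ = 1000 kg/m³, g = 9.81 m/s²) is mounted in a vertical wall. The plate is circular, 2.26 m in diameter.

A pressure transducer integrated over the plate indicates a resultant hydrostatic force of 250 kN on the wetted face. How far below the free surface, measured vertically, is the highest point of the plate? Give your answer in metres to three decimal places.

d_top ≈ 5.223 m

γ = ρg = 1000 × 9.81 = 9810 N/m³ = 9.81 kN/m³.
A = π(1.13)² = 4.0115 m².
From F = γ·h_c·A, the centroid depth is h_c = 250/(9.81 × 4.0115) = 6.35279 m.
The centroid is at the centre, 1.13 m below the top of the plate, so the highest point sits at h_top = 6.35279 − 1.13 = 5.22279 m below the surface.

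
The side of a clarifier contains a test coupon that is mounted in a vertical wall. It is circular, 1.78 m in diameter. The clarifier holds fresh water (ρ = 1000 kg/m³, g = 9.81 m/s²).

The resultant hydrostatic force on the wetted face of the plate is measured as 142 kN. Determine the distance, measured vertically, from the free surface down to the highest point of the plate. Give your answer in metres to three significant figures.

γ = ρg = 1000 × 9.81 = 9810 N/m³ = 9.81 kN/m³.
A = π(0.89)² = 2.48846 m².
From F = γ·h_c·A, the centroid depth is h_c = 142/(9.81 × 2.48846) = 5.81686 m.
The centroid is at the centre, 0.89 m below the top of the plate, so the highest point sits at h_top = 5.81686 − 0.89 = 4.92686 m below the surface.

d_top ≈ 4.93 m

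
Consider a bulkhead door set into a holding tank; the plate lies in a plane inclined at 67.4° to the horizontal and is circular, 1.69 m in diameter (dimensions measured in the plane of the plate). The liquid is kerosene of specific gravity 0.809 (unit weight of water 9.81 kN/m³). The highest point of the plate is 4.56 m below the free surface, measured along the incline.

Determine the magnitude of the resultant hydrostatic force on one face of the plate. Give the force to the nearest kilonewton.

F ≈ 89 kN

γ = 0.809 × 9.81 = 7.93629 kN/m³.
Let θ = 67.4° be the plate's angle to the horizontal; measure y along the incline from where the plane meets the free surface. Vertical depth h = y·sinθ with sinθ = 0.923210.
The centroid is at the centre, 0.845 m below the top of the plate, so y_c = 4.56 + 0.845 = 5.405 m and h_c = 5.405 × 0.923210 = 4.98995 m.
A = π(0.845)² = 2.24318 m².
Resultant F = γ·h_c·A = 7.93629 × 4.98995 × 2.24318 = 88.8337 kN.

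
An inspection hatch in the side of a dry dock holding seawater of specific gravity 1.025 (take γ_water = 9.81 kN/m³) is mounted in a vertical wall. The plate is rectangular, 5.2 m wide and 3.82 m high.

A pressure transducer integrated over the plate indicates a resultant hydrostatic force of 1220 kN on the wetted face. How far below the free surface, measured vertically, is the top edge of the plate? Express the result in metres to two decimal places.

γ = 1.025 × 9.81 = 10.05525 kN/m³.
A = 5.2 × 3.82 = 19.864 m².
From F = γ·h_c·A, the centroid depth is h_c = 1220/(10.05525 × 19.864) = 6.10802 m.
The centroid lies 3.82/2 = 1.91 m below the top edge, so the top edge sits at h_top = 6.10802 − 1.91 = 4.19802 m below the surface.

d_top ≈ 4.20 m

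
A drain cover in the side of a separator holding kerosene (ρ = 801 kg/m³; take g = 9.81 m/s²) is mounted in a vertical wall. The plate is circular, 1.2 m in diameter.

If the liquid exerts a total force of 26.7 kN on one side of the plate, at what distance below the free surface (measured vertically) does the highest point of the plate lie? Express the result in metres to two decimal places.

γ = ρg = 801 × 9.81 / 1000 = 7.85781 kN/m³.
A = π(0.6)² = 1.13097 m².
From F = γ·h_c·A, the centroid depth is h_c = 26.7/(7.85781 × 1.13097) = 3.00441 m.
The centroid is at the centre, 0.6 m below the top of the plate, so the highest point sits at h_top = 3.00441 − 0.6 = 2.40441 m below the surface.

d_top ≈ 2.40 m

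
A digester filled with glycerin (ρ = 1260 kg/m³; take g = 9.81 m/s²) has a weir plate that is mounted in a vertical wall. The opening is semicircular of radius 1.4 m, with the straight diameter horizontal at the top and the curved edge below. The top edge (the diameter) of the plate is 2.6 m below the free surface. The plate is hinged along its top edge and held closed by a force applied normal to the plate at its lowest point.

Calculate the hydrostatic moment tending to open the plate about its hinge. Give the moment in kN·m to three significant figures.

M ≈ 77.4 kN·m

γ = ρg = 1260 × 9.81 / 1000 = 12.3606 kN/m³.
The centroid of a semicircle lies 4r/(3π) = 0.594178 m from the diameter, here below the top edge, so the centroid depth is h_c = 2.6 + 0.594178 = 3.19418 m.
A = πr²/2 = π × 1.4²/2 = 3.07876 m².
Resultant F = γ·h_c·A = 12.3606 × 3.19418 × 3.07876 = 121.556 kN.
I_c = (π/8 − 8/(9π))·r⁴ = 0.109757 × 1.4⁴ = 0.421642 m⁴.
Centre of pressure: y_p = y_c + I_c/(y_c·A) = 3.19418 + 0.421642/(3.19418 × 3.07876) = 3.19418 + 0.0428754 = 3.23706 m along the plane.
The resultant acts 0.594178 + 0.0428754 = 0.637053 m (along the plate) below the hinge at the top edge, so the moment about the hinge is M = F × 0.637053 = 121.556 × 0.637053 = 77.4376 kN·m.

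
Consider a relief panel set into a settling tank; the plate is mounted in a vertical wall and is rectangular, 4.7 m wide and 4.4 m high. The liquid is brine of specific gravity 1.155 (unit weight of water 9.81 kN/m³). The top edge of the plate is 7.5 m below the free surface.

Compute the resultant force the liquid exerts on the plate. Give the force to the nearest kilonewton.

γ = 1.155 × 9.81 = 11.33055 kN/m³.
The centroid lies 4.4/2 = 2.2 m below the top edge, so the centroid depth is h_c = 7.5 + 2.2 = 9.7 m.
A = 4.7 × 4.4 = 20.68 m².
Resultant F = γ·h_c·A = 11.33055 × 9.7 × 20.68 = 2272.86 kN.

F ≈ 2273 kN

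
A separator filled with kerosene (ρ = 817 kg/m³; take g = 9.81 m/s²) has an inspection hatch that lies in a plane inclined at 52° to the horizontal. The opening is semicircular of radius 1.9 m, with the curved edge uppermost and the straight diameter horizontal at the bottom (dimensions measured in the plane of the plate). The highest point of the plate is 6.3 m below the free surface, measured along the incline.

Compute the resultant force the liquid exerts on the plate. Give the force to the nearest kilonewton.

F ≈ 265 kN

γ = ρg = 817 × 9.81 / 1000 = 8.01477 kN/m³.
Let θ = 52° be the plate's angle to the horizontal; measure y along the incline from where the plane meets the free surface. Vertical depth h = y·sinθ with sinθ = 0.788011.
The centroid lies 4r/(3π) = 0.806385 m above the diameter, so r − 4r/(3π) = 1.9 − 0.806385 = 1.09361 m below the topmost point, so y_c = 6.3 + 1.09361 = 7.39361 m and h_c = 7.39361 × 0.788011 = 5.82625 m.
A = πr²/2 = π × 1.9²/2 = 5.67057 m².
Resultant F = γ·h_c·A = 8.01477 × 5.82625 × 5.67057 = 264.793 kN.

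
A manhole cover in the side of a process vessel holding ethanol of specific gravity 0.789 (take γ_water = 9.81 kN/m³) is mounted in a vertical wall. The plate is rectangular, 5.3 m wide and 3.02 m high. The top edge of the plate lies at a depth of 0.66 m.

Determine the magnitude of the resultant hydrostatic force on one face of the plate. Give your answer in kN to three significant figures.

F ≈ 269 kN

γ = 0.789 × 9.81 = 7.74009 kN/m³.
The centroid lies 3.02/2 = 1.51 m below the top edge, so the centroid depth is h_c = 0.66 + 1.51 = 2.17 m.
A = 5.3 × 3.02 = 16.006 m².
Resultant F = γ·h_c·A = 7.74009 × 2.17 × 16.006 = 268.837 kN.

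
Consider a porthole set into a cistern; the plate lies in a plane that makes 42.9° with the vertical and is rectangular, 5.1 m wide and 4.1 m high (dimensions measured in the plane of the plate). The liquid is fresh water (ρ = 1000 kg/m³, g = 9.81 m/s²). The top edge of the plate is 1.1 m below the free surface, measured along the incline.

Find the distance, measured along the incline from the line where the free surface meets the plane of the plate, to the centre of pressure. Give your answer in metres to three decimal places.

y_p = 3.595 m

γ = ρg = 1000 × 9.81 = 9810 N/m³ = 9.81 kN/m³.
The plate makes 42.9° with the vertical, i.e. θ = 90° − 42.9° = 47.1° to the horizontal. Measuring y along the incline from the free-surface line, vertical depth h = y·sinθ with sinθ = 0.732543.
The centroid lies 4.1/2 = 2.05 m below the top edge, so y_c = 1.1 + 2.05 = 3.15 m and h_c = 3.15 × 0.732543 = 2.30751 m.
A = 5.1 × 4.1 = 20.91 m².
Resultant F = γ·h_c·A = 9.81 × 2.30751 × 20.91 = 473.333 kN.
I_c = b·h³/12 = 5.1 × 4.1³/12 = 29.2914 m⁴.
Centre of pressure: y_p = y_c + I_c/(y_c·A) = 3.15 + 29.2914/(3.15 × 20.91) = 3.15 + 0.444709 = 3.59471 m along the plane.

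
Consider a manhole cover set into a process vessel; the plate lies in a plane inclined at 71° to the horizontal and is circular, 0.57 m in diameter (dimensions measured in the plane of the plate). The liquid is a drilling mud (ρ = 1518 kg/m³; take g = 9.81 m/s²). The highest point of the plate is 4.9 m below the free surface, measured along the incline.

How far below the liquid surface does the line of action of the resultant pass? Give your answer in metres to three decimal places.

γ = ρg = 1518 × 9.81 / 1000 = 14.89158 kN/m³.
Let θ = 71° be the plate's angle to the horizontal; measure y along the incline from where the plane meets the free surface. Vertical depth h = y·sinθ with sinθ = 0.945519.
The centroid is at the centre, 0.285 m below the top of the plate, so y_c = 4.9 + 0.285 = 5.185 m and h_c = 5.185 × 0.945519 = 4.90252 m.
A = π(0.285)² = 0.255176 m².
Resultant F = γ·h_c·A = 14.89158 × 4.90252 × 0.255176 = 18.6294 kN.
I_c = πr⁴/4 = π × 0.285⁴/4 = 0.00518166 m⁴.
Centre of pressure: y_p = y_c + I_c/(y_c·A) = 5.185 + 0.00518166/(5.185 × 0.255176) = 5.185 + 0.00391634 = 5.18892 m along the plane.
Vertically, h_p = y_p·sinθ = 5.18892 × 0.945519 = 4.90622 m.

h_p = 4.906 m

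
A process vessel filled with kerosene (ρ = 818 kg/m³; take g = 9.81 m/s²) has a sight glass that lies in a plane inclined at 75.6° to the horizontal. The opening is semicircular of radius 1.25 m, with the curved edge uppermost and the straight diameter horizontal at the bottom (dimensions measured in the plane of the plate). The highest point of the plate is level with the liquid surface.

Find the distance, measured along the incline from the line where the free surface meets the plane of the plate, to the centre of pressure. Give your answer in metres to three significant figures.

y_p = 0.871 m

γ = ρg = 818 × 9.81 / 1000 = 8.02458 kN/m³.
Let θ = 75.6° be the plate's angle to the horizontal; measure y along the incline from where the plane meets the free surface. Vertical depth h = y·sinθ with sinθ = 0.968583.
The centroid lies 4r/(3π) = 0.530516 m above the diameter, so r − 4r/(3π) = 1.25 − 0.530516 = 0.719484 m below the topmost point, so y_c = 0.719484 m and h_c = 0.719484 × 0.968583 = 0.69688 m.
A = πr²/2 = π × 1.25²/2 = 2.45437 m².
Resultant F = γ·h_c·A = 8.02458 × 0.69688 × 2.45437 = 13.7253 kN.
I_c = (π/8 − 8/(9π))·r⁴ = 0.109757 × 1.25⁴ = 0.267961 m⁴.
Centre of pressure: y_p = y_c + I_c/(y_c·A) = 0.719484 + 0.267961/(0.719484 × 2.45437) = 0.719484 + 0.151744 = 0.871228 m along the plane.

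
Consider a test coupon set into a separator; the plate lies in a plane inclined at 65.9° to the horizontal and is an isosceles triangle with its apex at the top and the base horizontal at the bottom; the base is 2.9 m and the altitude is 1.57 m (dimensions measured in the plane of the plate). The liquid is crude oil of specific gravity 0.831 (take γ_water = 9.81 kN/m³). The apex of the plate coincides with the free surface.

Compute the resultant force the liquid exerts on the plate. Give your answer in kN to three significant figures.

F ≈ 17.7 kN

γ = 0.831 × 9.81 = 8.15211 kN/m³.
Let θ = 65.9° be the plate's angle to the horizontal; measure y along the incline from where the plane meets the free surface. Vertical depth h = y·sinθ with sinθ = 0.912834.
With the apex up, the centroid sits 2h/3 = 2 × 1.57/3 = 1.04667 m below the apex, so y_c = 1.04667 m and h_c = 1.04667 × 0.912834 = 0.955436 m.
A = ½ × 2.9 × 1.57 = 2.2765 m².
Resultant F = γ·h_c·A = 8.15211 × 0.955436 × 2.2765 = 17.7312 kN.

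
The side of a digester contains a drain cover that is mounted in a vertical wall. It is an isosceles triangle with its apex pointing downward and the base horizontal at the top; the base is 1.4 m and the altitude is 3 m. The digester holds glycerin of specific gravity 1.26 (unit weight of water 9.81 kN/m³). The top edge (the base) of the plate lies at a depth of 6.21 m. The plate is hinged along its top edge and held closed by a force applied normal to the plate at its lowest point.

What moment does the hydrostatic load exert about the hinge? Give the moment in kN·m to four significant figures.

γ = 1.26 × 9.81 = 12.3606 kN/m³.
With the apex down, the centroid sits h/3 = 3/3 = 1 m below the base (the top edge), so the centroid depth is h_c = 6.21 + 1 = 7.21 m.
A = ½ × 1.4 × 3 = 2.1 m².
Resultant F = γ·h_c·A = 12.3606 × 7.21 × 2.1 = 187.152 kN.
I_c = b·h³/36 = 1.4 × 3³/36 = 1.05 m⁴.
Centre of pressure: y_p = y_c + I_c/(y_c·A) = 7.21 + 1.05/(7.21 × 2.1) = 7.21 + 0.0693481 = 7.27935 m along the plane.
The resultant acts 1 + 0.0693481 = 1.06935 m (along the plate) below the hinge at the top edge, so the moment about the hinge is M = F × 1.06935 = 187.152 × 1.06935 = 200.131 kN·m.

M ≈ 200.1 kN·m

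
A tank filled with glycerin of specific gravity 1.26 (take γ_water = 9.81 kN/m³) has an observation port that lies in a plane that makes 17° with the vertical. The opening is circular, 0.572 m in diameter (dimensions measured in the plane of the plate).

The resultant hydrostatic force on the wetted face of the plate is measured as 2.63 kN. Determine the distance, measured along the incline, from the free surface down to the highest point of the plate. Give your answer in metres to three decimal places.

γ = 1.26 × 9.81 = 12.3606 kN/m³.
A = π(0.286)² = 0.25697 m².
From F = γ·h_c·A, the centroid depth is h_c = 2.63/(12.3606 × 0.25697) = 0.828007 m.
The plate makes 17° with the vertical, i.e. θ = 90° − 17° = 73° to the horizontal. Measuring y along the incline from the free-surface line, vertical depth h = y·sinθ with sinθ = 0.956305.
Along the incline, y_c = h_c/sinθ = 0.828007/0.956305 = 0.86584 m.
The centroid is at the centre, 0.286 m below the top of the plate, so the highest point sits at y_top = 0.86584 − 0.286 = 0.57984 m along the incline.

y_top ≈ 0.580 m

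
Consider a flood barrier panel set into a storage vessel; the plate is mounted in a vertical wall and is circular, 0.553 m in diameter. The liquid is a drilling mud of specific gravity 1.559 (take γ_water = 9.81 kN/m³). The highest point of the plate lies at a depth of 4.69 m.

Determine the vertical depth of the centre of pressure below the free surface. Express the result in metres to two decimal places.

γ = 1.559 × 9.81 = 15.29379 kN/m³.
The centroid is at the centre, 0.2765 m below the top of the plate, so the centroid depth is h_c = 4.69 + 0.2765 = 4.9665 m.
A = π(0.2765)² = 0.240182 m².
Resultant F = γ·h_c·A = 15.29379 × 4.9665 × 0.240182 = 18.2434 kN.
I_c = πr⁴/4 = π × 0.2765⁴/4 = 0.00459061 m⁴.
Centre of pressure: y_p = y_c + I_c/(y_c·A) = 4.9665 + 0.00459061/(4.9665 × 0.240182) = 4.9665 + 0.00384839 = 4.97035 m along the plane.

h_p = 4.97 m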